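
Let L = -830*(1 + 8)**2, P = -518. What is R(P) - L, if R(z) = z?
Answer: 66712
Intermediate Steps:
L = -67230 (L = -830*9**2 = -830*81 = -67230)
R(P) - L = -518 - 1*(-67230) = -518 + 67230 = 66712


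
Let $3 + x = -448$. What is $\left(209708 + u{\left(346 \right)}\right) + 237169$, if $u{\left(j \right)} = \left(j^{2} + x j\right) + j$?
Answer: $410893$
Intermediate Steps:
$x = -451$ ($x = -3 - 448 = -451$)
$u{\left(j \right)} = j^{2} - 450 j$ ($u{\left(j \right)} = \left(j^{2} - 451 j\right) + j = j^{2} - 450 j$)
$\left(209708 + u{\left(346 \right)}\right) + 237169 = \left(209708 + 346 \left(-450 + 346\right)\right) + 237169 = \left(209708 + 346 \left(-104\right)\right) + 237169 = \left(209708 - 35984\right) + 237169 = 173724 + 237169 = 410893$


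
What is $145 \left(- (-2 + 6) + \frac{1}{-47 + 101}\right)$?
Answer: $- \frac{31175}{54} \approx -577.31$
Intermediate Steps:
$145 \left(- (-2 + 6) + \frac{1}{-47 + 101}\right) = 145 \left(\left(-1\right) 4 + \frac{1}{54}\right) = 145 \left(-4 + \frac{1}{54}\right) = 145 \left(- \frac{215}{54}\right) = - \frac{31175}{54}$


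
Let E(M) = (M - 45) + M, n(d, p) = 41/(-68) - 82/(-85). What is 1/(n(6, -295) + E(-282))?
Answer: -340/206937 ≈ -0.0016430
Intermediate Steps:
n(d, p) = 123/340 (n(d, p) = 41*(-1/68) - 82*(-1/85) = -41/68 + 82/85 = 123/340)
E(M) = -45 + 2*M (E(M) = (-45 + M) + M = -45 + 2*M)
1/(n(6, -295) + E(-282)) = 1/(123/340 + (-45 + 2*(-282))) = 1/(123/340 + (-45 - 564)) = 1/(123/340 - 609) = 1/(-206937/340) = -340/206937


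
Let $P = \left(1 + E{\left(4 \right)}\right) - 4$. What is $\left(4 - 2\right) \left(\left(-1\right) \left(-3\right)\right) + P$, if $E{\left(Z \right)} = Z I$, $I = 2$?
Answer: $11$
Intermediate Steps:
$E{\left(Z \right)} = 2 Z$ ($E{\left(Z \right)} = Z 2 = 2 Z$)
$P = 5$ ($P = \left(1 + 2 \cdot 4\right) - 4 = \left(1 + 8\right) - 4 = 9 - 4 = 5$)
$\left(4 - 2\right) \left(\left(-1\right) \left(-3\right)\right) + P = \left(4 - 2\right) \left(\left(-1\right) \left(-3\right)\right) + 5 = 2 \cdot 3 + 5 = 6 + 5 = 11$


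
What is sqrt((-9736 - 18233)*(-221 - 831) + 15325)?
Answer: sqrt(29438713) ≈ 5425.7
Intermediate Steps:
sqrt((-9736 - 18233)*(-221 - 831) + 15325) = sqrt(-27969*(-1052) + 15325) = sqrt(29423388 + 15325) = sqrt(29438713)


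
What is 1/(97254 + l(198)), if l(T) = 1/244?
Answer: 244/23729977 ≈ 1.0282e-5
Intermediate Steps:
l(T) = 1/244
1/(97254 + l(198)) = 1/(97254 + 1/244) = 1/(23729977/244) = 244/23729977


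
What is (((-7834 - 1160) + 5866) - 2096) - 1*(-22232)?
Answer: 17008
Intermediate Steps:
(((-7834 - 1160) + 5866) - 2096) - 1*(-22232) = ((-8994 + 5866) - 2096) + 22232 = (-3128 - 2096) + 22232 = -5224 + 22232 = 17008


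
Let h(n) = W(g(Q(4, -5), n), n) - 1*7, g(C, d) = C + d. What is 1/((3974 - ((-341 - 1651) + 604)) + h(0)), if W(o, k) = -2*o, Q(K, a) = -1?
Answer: 1/5357 ≈ 0.00018667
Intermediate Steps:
h(n) = -5 - 2*n (h(n) = -2*(-1 + n) - 1*7 = (2 - 2*n) - 7 = -5 - 2*n)
1/((3974 - ((-341 - 1651) + 604)) + h(0)) = 1/((3974 - ((-341 - 1651) + 604)) + (-5 - 2*0)) = 1/((3974 - (-1992 + 604)) + (-5 + 0)) = 1/((3974 - 1*(-1388)) - 5) = 1/((3974 + 1388) - 5) = 1/(5362 - 5) = 1/5357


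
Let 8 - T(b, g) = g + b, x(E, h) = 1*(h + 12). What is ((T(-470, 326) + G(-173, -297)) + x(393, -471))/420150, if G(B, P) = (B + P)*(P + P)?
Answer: 278873/420150 ≈ 0.66375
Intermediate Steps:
G(B, P) = 2*P*(B + P) (G(B, P) = (B + P)*(2*P) = 2*P*(B + P))
x(E, h) = 12 + h (x(E, h) = 1*(12 + h) = 12 + h)
T(b, g) = 8 - b - g (T(b, g) = 8 - (g + b) = 8 - (b + g) = 8 + (-b - g) = 8 - b - g)
((T(-470, 326) + G(-173, -297)) + x(393, -471))/420150 = (((8 - 1*(-470) - 1*326) + 2*(-297)*(-173 - 297)) + (12 - 471))/420150 = (((8 + 470 - 326) + 2*(-297)*(-470)) - 459)*(1/420150) = ((152 + 279180) - 459)*(1/420150) = (279332 - 459)*(1/420150) = 278873*(1/420150) = 278873/420150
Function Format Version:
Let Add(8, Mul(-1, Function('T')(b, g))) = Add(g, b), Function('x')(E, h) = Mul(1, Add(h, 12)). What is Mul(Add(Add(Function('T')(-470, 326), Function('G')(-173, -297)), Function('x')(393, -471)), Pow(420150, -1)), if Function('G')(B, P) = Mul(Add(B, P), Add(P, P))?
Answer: Rational(278873, 420150) ≈ 0.66375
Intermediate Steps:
Function('G')(B, P) = Mul(2, P, Add(B, P)) (Function('G')(B, P) = Mul(Add(B, P), Mul(2, P)) = Mul(2, P, Add(B, P)))
Function('x')(E, h) = Add(12, h) (Function('x')(E, h) = Mul(1, Add(12, h)) = Add(12, h))
Function('T')(b, g) = Add(8, Mul(-1, b), Mul(-1, g)) (Function('T')(b, g) = Add(8, Mul(-1, Add(g, b))) = Add(8, Mul(-1, Add(b, g))) = Add(8, Add(Mul(-1, b), Mul(-1, g))) = Add(8, Mul(-1, b), Mul(-1, g)))
Mul(Add(Add(Function('T')(-470, 326), Function('G')(-173, -297)), Function('x')(393, -471)), Pow(420150, -1)) = Mul(Add(Add(Add(8, Mul(-1, -470), Mul(-1, 326)), Mul(2, -297, Add(-173, -297))), Add(12, -471)), Pow(420150, -1)) = Mul(Add(Add(Add(8, 470, -326), Mul(2, -297, -470)), -459), Rational(1, 420150)) = Mul(Add(Add(152, 279180), -459), Rational(1, 420150)) = Mul(Add(279332, -459), Rational(1, 420150)) = Mul(278873, Rational(1, 420150)) = Rational(278873, 420150)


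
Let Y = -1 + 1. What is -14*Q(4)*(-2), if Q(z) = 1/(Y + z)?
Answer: 7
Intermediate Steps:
Y = 0
Q(z) = 1/z (Q(z) = 1/(0 + z) = 1/z)
-14*Q(4)*(-2) = -14/4*(-2) = -14*¼*(-2) = -7/2*(-2) = 7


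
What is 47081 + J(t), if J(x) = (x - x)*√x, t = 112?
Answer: 47081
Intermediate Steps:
J(x) = 0 (J(x) = 0*√x = 0)
47081 + J(t) = 47081 + 0 = 47081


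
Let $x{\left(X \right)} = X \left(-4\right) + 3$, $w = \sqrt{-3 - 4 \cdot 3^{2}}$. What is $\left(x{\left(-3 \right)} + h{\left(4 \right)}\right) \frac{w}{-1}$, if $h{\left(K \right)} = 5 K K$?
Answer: $- 95 i \sqrt{39} \approx - 593.27 i$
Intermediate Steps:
$w = i \sqrt{39}$ ($w = \sqrt{-3 - 36} = \sqrt{-39} = i \sqrt{39} \approx 6.245 i$)
$h{\left(K \right)} = 5 K^{2}$
$x{\left(X \right)} = 3 - 4 X$ ($x{\left(X \right)} = - 4 X + 3 = 3 - 4 X$)
$\left(x{\left(-3 \right)} + h{\left(4 \right)}\right) \frac{w}{-1} = \left(\left(3 - -12\right) + 5 \cdot 4^{2}\right) \frac{i \sqrt{39}}{-1} = \left(\left(3 + 12\right) + 5 \cdot 16\right) i \sqrt{39} \left(-1\right) = \left(15 + 80\right) \left(- i \sqrt{39}\right) = 95 \left(- i \sqrt{39}\right) = - 95 i \sqrt{39}$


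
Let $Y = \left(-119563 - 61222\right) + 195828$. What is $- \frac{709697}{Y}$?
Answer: $- \frac{709697}{15043} \approx -47.178$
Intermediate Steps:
$Y = 15043$ ($Y = -180785 + 195828 = 15043$)
$- \frac{709697}{Y} = - \frac{709697}{15043}$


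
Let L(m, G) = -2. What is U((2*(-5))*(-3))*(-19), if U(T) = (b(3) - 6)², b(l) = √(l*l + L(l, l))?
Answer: -817 + 228*√7 ≈ -213.77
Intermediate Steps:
b(l) = √(-2 + l²) (b(l) = √(l*l - 2) = √(l² - 2) = √(-2 + l²))
U(T) = (-6 + √7)² (U(T) = (√(-2 + 3²) - 6)² = (√(-2 + 9) - 6)² = (√7 - 6)² = (-6 + √7)²)
U((2*(-5))*(-3))*(-19) = (6 - √7)²*(-19) = -19*(6 - √7)²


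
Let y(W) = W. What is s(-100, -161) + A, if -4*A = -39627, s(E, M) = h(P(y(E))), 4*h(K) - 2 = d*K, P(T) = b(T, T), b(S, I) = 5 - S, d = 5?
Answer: 20077/2 ≈ 10039.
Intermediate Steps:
P(T) = 5 - T
h(K) = ½ + 5*K/4 (h(K) = ½ + (5*K)/4 = ½ + 5*K/4)
s(E, M) = 27/4 - 5*E/4 (s(E, M) = ½ + 5*(5 - E)/4 = ½ + (25/4 - 5*E/4) = 27/4 - 5*E/4)
A = 39627/4 (A = -¼*(-39627) = 39627/4 ≈ 9906.8)
s(-100, -161) + A = (27/4 - 5/4*(-100)) + 39627/4 = (27/4 + 125) + 39627/4 = 527/4 + 39627/4 = 20077/2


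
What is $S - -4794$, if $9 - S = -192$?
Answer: $4995$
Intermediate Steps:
$S = 201$ ($S = 9 - -192 = 9 + 192 = 201$)
$S - -4794 = 201 - -4794 = 201 + 4794 = 4995$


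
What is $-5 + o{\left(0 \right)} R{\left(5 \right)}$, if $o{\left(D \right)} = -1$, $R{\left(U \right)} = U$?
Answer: $-10$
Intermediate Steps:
$-5 + o{\left(0 \right)} R{\left(5 \right)} = -5 - 5 = -10$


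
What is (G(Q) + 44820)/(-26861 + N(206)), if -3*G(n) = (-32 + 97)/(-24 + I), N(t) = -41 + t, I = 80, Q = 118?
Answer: -7529695/4484928 ≈ -1.6789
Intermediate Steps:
G(n) = -65/168 (G(n) = -(-32 + 97)/(3*(-24 + 80)) = -65/(3*56) = -1/3*65/56 = -65/168)
(G(Q) + 44820)/(-26861 + N(206)) = (-65/168 + 44820)/(-26861 + (-41 + 206)) = 7529695/(168*(-26861 + 165)) = (7529695/168)/(-26696) = (7529695/168)*(-1/26696) = -7529695/4484928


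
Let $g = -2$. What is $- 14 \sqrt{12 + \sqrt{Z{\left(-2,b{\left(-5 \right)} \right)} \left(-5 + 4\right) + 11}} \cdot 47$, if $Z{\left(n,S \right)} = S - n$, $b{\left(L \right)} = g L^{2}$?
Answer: $- 658 \sqrt{12 + \sqrt{59}} \approx -2919.1$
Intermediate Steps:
$b{\left(L \right)} = - 2 L^{2}$
$- 14 \sqrt{12 + \sqrt{Z{\left(-2,b{\left(-5 \right)} \right)} \left(-5 + 4\right) + 11}} \cdot 47 = - 14 \sqrt{12 + \sqrt{\left(- 2 \left(-5\right)^{2} - -2\right) \left(-5 + 4\right) + 11}} \cdot 47 = - 14 \sqrt{12 + \sqrt{\left(\left(-2\right) 25 + 2\right) \left(-1\right) + 11}} \cdot 47 = - 14 \sqrt{12 + \sqrt{\left(-50 + 2\right) \left(-1\right) + 11}} \cdot 47 = - 14 \sqrt{12 + \sqrt{\left(-48\right) \left(-1\right) + 11}} \cdot 47 = - 14 \sqrt{12 + \sqrt{48 + 11}} \cdot 47 = - 14 \sqrt{12 + \sqrt{59}} \cdot 47 = - 658 \sqrt{12 + \sqrt{59}}$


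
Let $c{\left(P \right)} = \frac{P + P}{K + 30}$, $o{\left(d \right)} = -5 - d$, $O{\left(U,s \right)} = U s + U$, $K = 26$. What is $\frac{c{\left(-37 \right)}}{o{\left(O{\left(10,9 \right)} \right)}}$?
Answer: $\frac{37}{2940} \approx 0.012585$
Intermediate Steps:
$O{\left(U,s \right)} = U + U s$
$c{\left(P \right)} = \frac{P}{28}$ ($c{\left(P \right)} = \frac{P + P}{26 + 30} = \frac{2 P}{56} = 2 P \frac{1}{56} = \frac{P}{28}$)
$\frac{c{\left(-37 \right)}}{o{\left(O{\left(10,9 \right)} \right)}} = \frac{\frac{1}{28} \left(-37\right)}{-5 - 10 \left(1 + 9\right)} = - \frac{37}{28 \left(-5 - 10 \cdot 10\right)} = - \frac{37}{28 \left(-5 - 100\right)} = - \frac{37}{28 \left(-105\right)} = \left(- \frac{37}{28}\right) \left(- \frac{1}{105}\right) = \frac{37}{2940}$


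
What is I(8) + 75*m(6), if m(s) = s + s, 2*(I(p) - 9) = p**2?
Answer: 941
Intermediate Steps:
I(p) = 9 + p**2/2
m(s) = 2*s
I(8) + 75*m(6) = (9 + (1/2)*8**2) + 75*(2*6) = (9 + (1/2)*64) + 75*12 = (9 + 32) + 900 = 41 + 900 = 941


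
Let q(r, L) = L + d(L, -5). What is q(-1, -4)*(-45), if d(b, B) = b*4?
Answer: 900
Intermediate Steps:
d(b, B) = 4*b
q(r, L) = 5*L (q(r, L) = L + 4*L = 5*L)
q(-1, -4)*(-45) = (5*(-4))*(-45) = -20*(-45) = 900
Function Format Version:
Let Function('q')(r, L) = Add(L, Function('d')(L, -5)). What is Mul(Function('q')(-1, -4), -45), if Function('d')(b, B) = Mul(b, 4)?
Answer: 900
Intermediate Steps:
Function('d')(b, B) = Mul(4, b)
Function('q')(r, L) = Mul(5, L) (Function('q')(r, L) = Add(L, Mul(4, L)) = Mul(5, L))
Mul(Function('q')(-1, -4), -45) = Mul(Mul(5, -4), -45) = Mul(-20, -45) = 900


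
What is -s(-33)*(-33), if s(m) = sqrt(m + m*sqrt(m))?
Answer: 33*sqrt(-33 - 33*I*sqrt(33)) ≈ 294.63 - 350.35*I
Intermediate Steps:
s(m) = sqrt(m + m**(3/2))
-s(-33)*(-33) = -sqrt(-33 + (-33)**(3/2))*(-33) = -sqrt(-33 - 33*I*sqrt(33))*(-33) = 33*sqrt(-33 - 33*I*sqrt(33))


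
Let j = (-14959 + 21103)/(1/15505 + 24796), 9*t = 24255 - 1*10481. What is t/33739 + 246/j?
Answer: 4786651556148751/4821103365120 ≈ 992.85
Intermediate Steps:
t = 13774/9 (t = (24255 - 1*10481)/9 = (24255 - 10481)/9 = (1/9)*13774 = 13774/9 ≈ 1530.4)
j = 95262720/384461981 (j = 6144/(1/15505 + 24796) = 6144/(384461981/15505) = 6144*(15505/384461981) = 95262720/384461981 ≈ 0.24778)
t/33739 + 246/j = (13774/9)/33739 + 246/(95262720/384461981) = (13774/9)*(1/33739) + 246*(384461981/95262720) = 13774/303651 + 15762941221/15877120 = 4786651556148751/4821103365120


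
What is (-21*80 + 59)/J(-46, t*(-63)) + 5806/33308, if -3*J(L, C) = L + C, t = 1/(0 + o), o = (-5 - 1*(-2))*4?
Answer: -323480419/2714602 ≈ -119.16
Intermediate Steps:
o = -12 (o = (-5 + 2)*4 = -3*4 = -12)
t = -1/12 (t = 1/(0 - 12) = 1/(-12) = -1/12 ≈ -0.083333)
J(L, C) = -C/3 - L/3 (J(L, C) = -(L + C)/3 = -(C + L)/3 = -C/3 - L/3)
(-21*80 + 59)/J(-46, t*(-63)) + 5806/33308 = (-21*80 + 59)/(-(-1)*(-63)/36 - ⅓*(-46)) + 5806/33308 = (-1680 + 59)/(-⅓*21/4 + 46/3) + 5806*(1/33308) = -1621/(-7/4 + 46/3) + 2903/16654 = -1621/163/12 + 2903/16654 = -1621*12/163 + 2903/16654 = -19452/163 + 2903/16654 = -323480419/2714602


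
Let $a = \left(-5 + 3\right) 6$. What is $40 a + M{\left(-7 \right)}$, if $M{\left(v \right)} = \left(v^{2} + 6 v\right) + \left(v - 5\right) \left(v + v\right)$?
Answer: $-305$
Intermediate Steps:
$M{\left(v \right)} = v^{2} + 6 v + 2 v \left(-5 + v\right)$ ($M{\left(v \right)} = \left(v^{2} + 6 v\right) + \left(-5 + v\right) 2 v = \left(v^{2} + 6 v\right) + 2 v \left(-5 + v\right) = v^{2} + 6 v + 2 v \left(-5 + v\right)$)
$a = -12$ ($a = \left(-2\right) 6 = -12$)
$40 a + M{\left(-7 \right)} = 40 \left(-12\right) - 7 \left(-4 + 3 \left(-7\right)\right) = -480 - 7 \left(-4 - 21\right) = -480 - -175 = -480 + 175 = -305$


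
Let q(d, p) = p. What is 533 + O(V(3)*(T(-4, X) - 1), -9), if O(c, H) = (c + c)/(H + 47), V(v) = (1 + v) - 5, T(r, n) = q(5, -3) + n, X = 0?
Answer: 10131/19 ≈ 533.21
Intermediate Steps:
T(r, n) = -3 + n
V(v) = -4 + v
O(c, H) = 2*c/(47 + H) (O(c, H) = (2*c)/(47 + H) = 2*c/(47 + H))
533 + O(V(3)*(T(-4, X) - 1), -9) = 533 + 2*((-4 + 3)*((-3 + 0) - 1))/(47 - 9) = 533 + 2*(-(-3 - 1))/38 = 533 + 2*(-1*(-4))*(1/38) = 533 + 2*4*(1/38) = 533 + 4/19 = 10131/19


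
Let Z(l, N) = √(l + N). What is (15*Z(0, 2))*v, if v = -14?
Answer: -210*√2 ≈ -296.98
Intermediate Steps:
Z(l, N) = √(N + l)
(15*Z(0, 2))*v = (15*√(2 + 0))*(-14) = (15*√2)*(-14) = -210*√2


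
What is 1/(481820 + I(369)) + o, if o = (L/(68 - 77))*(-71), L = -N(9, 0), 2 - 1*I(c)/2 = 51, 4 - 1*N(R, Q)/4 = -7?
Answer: -501633173/1445166 ≈ -347.11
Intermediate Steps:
N(R, Q) = 44 (N(R, Q) = 16 - 4*(-7) = 16 + 28 = 44)
I(c) = -98 (I(c) = 4 - 2*51 = 4 - 102 = -98)
L = -44 (L = -1*44 = -44)
o = -3124/9 (o = -44/(68 - 77)*(-71) = -44/(-9)*(-71) = -44*(-⅑)*(-71) = (44/9)*(-71) = -3124/9 ≈ -347.11)
1/(481820 + I(369)) + o = 1/(481820 - 98) - 3124/9 = 1/481722 - 3124/9 = -501633173/1445166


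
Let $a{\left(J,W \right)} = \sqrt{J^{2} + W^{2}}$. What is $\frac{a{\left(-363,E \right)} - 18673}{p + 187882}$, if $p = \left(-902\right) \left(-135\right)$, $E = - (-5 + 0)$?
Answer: $- \frac{18673}{309652} + \frac{\sqrt{131794}}{309652} \approx -0.059131$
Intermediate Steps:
$E = 5$ ($E = \left(-1\right) \left(-5\right) = 5$)
$p = 121770$
$\frac{a{\left(-363,E \right)} - 18673}{p + 187882} = \frac{\sqrt{\left(-363\right)^{2} + 5^{2}} - 18673}{121770 + 187882} = \frac{\sqrt{131769 + 25} - 18673}{309652} = \left(\sqrt{131794} - 18673\right) \frac{1}{309652} = \left(-18673 + \sqrt{131794}\right) \frac{1}{309652} = - \frac{18673}{309652} + \frac{\sqrt{131794}}{309652}$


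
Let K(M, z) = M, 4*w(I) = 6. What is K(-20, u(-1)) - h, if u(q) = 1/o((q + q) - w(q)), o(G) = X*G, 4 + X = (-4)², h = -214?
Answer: 194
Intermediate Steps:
w(I) = 3/2 (w(I) = (¼)*6 = 3/2)
X = 12 (X = -4 + (-4)² = -4 + 16 = 12)
o(G) = 12*G
u(q) = 1/(-18 + 24*q) (u(q) = 1/(12*((q + q) - 1*3/2)) = 1/(12*(2*q - 3/2)) = 1/(12*(-3/2 + 2*q)) = 1/(-18 + 24*q))
K(-20, u(-1)) - h = -20 - 1*(-214) = -20 + 214 = 194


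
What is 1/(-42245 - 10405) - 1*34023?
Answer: -1791310951/52650 ≈ -34023.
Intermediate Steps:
1/(-42245 - 10405) - 1*34023 = 1/(-52650) - 34023 = -1/52650 - 34023 = -1791310951/52650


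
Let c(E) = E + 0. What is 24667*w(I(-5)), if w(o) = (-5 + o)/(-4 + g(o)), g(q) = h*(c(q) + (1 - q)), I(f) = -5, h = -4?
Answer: 123335/4 ≈ 30834.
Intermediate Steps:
c(E) = E
g(q) = -4 (g(q) = -4*(q + (1 - q)) = -4*1 = -4)
w(o) = 5/8 - o/8 (w(o) = (-5 + o)/(-4 - 4) = (-5 + o)/(-8) = (-5 + o)*(-⅛) = 5/8 - o/8)
24667*w(I(-5)) = 24667*(5/8 - ⅛*(-5)) = 24667*(5/8 + 5/8) = 24667*(5/4) = 123335/4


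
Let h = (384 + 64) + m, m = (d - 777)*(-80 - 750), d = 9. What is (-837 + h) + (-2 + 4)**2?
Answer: 637055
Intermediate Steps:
m = 637440 (m = (9 - 777)*(-80 - 750) = -768*(-830) = 637440)
h = 637888 (h = (384 + 64) + 637440 = 448 + 637440 = 637888)
(-837 + h) + (-2 + 4)**2 = (-837 + 637888) + (-2 + 4)**2 = 637051 + 2**2 = 637051 + 4 = 637055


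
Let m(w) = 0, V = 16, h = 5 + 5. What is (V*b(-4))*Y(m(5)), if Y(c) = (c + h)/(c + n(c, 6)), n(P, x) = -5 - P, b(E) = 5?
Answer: -160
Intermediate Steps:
h = 10
Y(c) = -2 - c/5 (Y(c) = (c + 10)/(c + (-5 - c)) = (10 + c)/(-5) = (10 + c)*(-⅕) = -2 - c/5)
(V*b(-4))*Y(m(5)) = (16*5)*(-2 - ⅕*0) = 80*(-2 + 0) = 80*(-2) = -160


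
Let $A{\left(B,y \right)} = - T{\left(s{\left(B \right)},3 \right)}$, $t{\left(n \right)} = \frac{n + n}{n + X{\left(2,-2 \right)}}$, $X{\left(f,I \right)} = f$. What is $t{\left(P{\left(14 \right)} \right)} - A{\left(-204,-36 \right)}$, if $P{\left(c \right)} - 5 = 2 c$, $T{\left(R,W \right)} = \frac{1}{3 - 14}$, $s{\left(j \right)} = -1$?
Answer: $\frac{691}{385} \approx 1.7948$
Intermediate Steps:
$T{\left(R,W \right)} = - \frac{1}{11}$ ($T{\left(R,W \right)} = \frac{1}{-11} = - \frac{1}{11}$)
$P{\left(c \right)} = 5 + 2 c$
$t{\left(n \right)} = \frac{2 n}{2 + n}$ ($t{\left(n \right)} = \frac{n + n}{n + 2} = \frac{2 n}{2 + n}$)
$A{\left(B,y \right)} = \frac{1}{11}$ ($A{\left(B,y \right)} = \left(-1\right) \left(- \frac{1}{11}\right) = \frac{1}{11}$)
$t{\left(P{\left(14 \right)} \right)} - A{\left(-204,-36 \right)} = \frac{2 \left(5 + 2 \cdot 14\right)}{2 + \left(5 + 2 \cdot 14\right)} - \frac{1}{11} = \frac{2 \left(5 + 28\right)}{2 + \left(5 + 28\right)} - \frac{1}{11} = 2 \cdot 33 \frac{1}{2 + 33} - \frac{1}{11} = 2 \cdot 33 \cdot \frac{1}{35} - \frac{1}{11} = \frac{66}{35} - \frac{1}{11} = \frac{691}{385}$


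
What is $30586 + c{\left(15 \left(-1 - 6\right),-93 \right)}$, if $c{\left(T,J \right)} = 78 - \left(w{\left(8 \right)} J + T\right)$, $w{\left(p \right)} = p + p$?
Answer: $32257$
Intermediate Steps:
$w{\left(p \right)} = 2 p$
$c{\left(T,J \right)} = 78 - T - 16 J$ ($c{\left(T,J \right)} = 78 - \left(2 \cdot 8 J + T\right) = 78 - \left(16 J + T\right) = 78 - \left(T + 16 J\right) = 78 - T - 16 J$)
$30586 + c{\left(15 \left(-1 - 6\right),-93 \right)} = 30586 - \left(-1566 + 15 \left(-1 - 6\right)\right) = 30586 + \left(78 - 15 \left(-1 - 6\right) + 1488\right) = 30586 + \left(78 - 15 \left(-7\right) + 1488\right) = 30586 + \left(78 - -105 + 1488\right) = 30586 + \left(78 + 105 + 1488\right) = 30586 + 1671 = 32257$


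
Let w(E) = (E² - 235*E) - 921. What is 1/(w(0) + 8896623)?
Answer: 1/8895702 ≈ 1.1241e-7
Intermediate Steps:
w(E) = -921 + E² - 235*E
1/(w(0) + 8896623) = 1/((-921 + 0² - 235*0) + 8896623) = 1/((-921 + 0 + 0) + 8896623) = 1/(-921 + 8896623) = 1/8895702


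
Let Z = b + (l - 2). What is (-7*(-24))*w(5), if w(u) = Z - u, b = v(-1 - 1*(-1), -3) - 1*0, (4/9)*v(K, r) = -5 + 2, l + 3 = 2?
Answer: -2478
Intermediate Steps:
l = -1 (l = -3 + 2 = -1)
v(K, r) = -27/4 (v(K, r) = 9*(-5 + 2)/4 = (9/4)*(-3) = -27/4)
b = -27/4 (b = -27/4 - 1*0 = -27/4 + 0 = -27/4 ≈ -6.7500)
Z = -39/4 (Z = -27/4 + (-1 - 2) = -27/4 - 3 = -39/4 ≈ -9.7500)
w(u) = -39/4 - u
(-7*(-24))*w(5) = (-7*(-24))*(-39/4 - 1*5) = 168*(-39/4 - 5) = 168*(-59/4) = -2478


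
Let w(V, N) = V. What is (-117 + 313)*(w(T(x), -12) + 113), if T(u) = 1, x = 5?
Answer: 22344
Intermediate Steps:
(-117 + 313)*(w(T(x), -12) + 113) = (-117 + 313)*(1 + 113) = 196*114 = 22344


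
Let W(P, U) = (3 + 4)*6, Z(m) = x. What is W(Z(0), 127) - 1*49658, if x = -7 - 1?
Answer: -49616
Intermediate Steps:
x = -8
Z(m) = -8
W(P, U) = 42 (W(P, U) = 7*6 = 42)
W(Z(0), 127) - 1*49658 = 42 - 1*49658 = 42 - 49658 = -49616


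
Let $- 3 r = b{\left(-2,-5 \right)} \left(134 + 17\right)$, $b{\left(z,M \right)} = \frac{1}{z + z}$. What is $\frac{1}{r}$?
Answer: $\frac{12}{151} \approx 0.07947$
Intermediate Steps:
$b{\left(z,M \right)} = \frac{1}{2 z}$
$r = \frac{151}{12}$ ($r = - \frac{\frac{1}{2 \left(-2\right)} \left(134 + 17\right)}{3} = - \frac{\frac{1}{2} \left(- \frac{1}{2}\right) 151}{3} = - \frac{\left(- \frac{1}{4}\right) 151}{3} = \left(- \frac{1}{3}\right) \left(- \frac{151}{4}\right) = \frac{151}{12} \approx 12.583$)
$\frac{1}{r} = \frac{1}{\frac{151}{12}} = \frac{12}{151}$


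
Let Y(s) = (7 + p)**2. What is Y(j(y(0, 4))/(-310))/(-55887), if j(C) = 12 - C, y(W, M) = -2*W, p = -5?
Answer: -4/55887 ≈ -7.1573e-5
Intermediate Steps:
Y(s) = 4 (Y(s) = (7 - 5)**2 = 2**2 = 4)
Y(j(y(0, 4))/(-310))/(-55887) = 4/(-55887) = 4*(-1/55887) = -4/55887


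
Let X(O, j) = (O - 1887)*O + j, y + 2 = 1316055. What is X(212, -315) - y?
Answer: -1671468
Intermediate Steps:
y = 1316053 (y = -2 + 1316055 = 1316053)
X(O, j) = j + O*(-1887 + O) (X(O, j) = (-1887 + O)*O + j = O*(-1887 + O) + j = j + O*(-1887 + O))
X(212, -315) - y = (-315 + 212² - 1887*212) - 1*1316053 = (-315 + 44944 - 400044) - 1316053 = -355415 - 1316053 = -1671468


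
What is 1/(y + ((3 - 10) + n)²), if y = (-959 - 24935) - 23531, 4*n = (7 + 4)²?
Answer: -16/782151 ≈ -2.0456e-5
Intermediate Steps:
n = 121/4 (n = (7 + 4)²/4 = (¼)*11² = (¼)*121 = 121/4 ≈ 30.250)
y = -49425 (y = -25894 - 23531 = -49425)
1/(y + ((3 - 10) + n)²) = 1/(-49425 + ((3 - 10) + 121/4)²) = 1/(-49425 + (-7 + 121/4)²) = 1/(-49425 + (93/4)²) = 1/(-49425 + 8649/16) = 1/(-782151/16) = -16/782151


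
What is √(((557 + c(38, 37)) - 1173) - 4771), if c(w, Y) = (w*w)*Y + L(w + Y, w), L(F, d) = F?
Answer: 2*√12029 ≈ 219.35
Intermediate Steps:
c(w, Y) = Y + w + Y*w² (c(w, Y) = (w*w)*Y + (w + Y) = w²*Y + (Y + w) = Y*w² + (Y + w) = Y + w + Y*w²)
√(((557 + c(38, 37)) - 1173) - 4771) = √(((557 + (37 + 38 + 37*38²)) - 1173) - 4771) = √(((557 + (37 + 38 + 37*1444)) - 1173) - 4771) = √(((557 + (37 + 38 + 53428)) - 1173) - 4771) = √(((557 + 53503) - 1173) - 4771) = √((54060 - 1173) - 4771) = √(52887 - 4771) = √48116 = 2*√12029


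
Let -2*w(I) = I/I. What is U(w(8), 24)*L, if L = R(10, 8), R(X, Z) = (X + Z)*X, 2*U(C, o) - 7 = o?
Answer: 2790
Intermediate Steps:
w(I) = -1/2 (w(I) = -I/(2*I) = -1/2*1 = -1/2)
U(C, o) = 7/2 + o/2
R(X, Z) = X*(X + Z)
L = 180 (L = 10*(10 + 8) = 10*18 = 180)
U(w(8), 24)*L = (7/2 + (1/2)*24)*180 = (7/2 + 12)*180 = (31/2)*180 = 2790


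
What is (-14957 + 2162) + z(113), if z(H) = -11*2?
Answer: -12817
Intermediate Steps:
z(H) = -22
(-14957 + 2162) + z(113) = (-14957 + 2162) - 22 = -12795 - 22 = -12817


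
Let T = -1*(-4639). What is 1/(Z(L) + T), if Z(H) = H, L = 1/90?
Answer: 90/417511 ≈ 0.00021556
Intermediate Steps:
L = 1/90 ≈ 0.011111
T = 4639
1/(Z(L) + T) = 1/(1/90 + 4639) = 1/(417511/90) = 90/417511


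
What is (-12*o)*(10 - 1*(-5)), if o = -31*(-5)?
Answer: -27900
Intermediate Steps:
o = 155
(-12*o)*(10 - 1*(-5)) = (-12*155)*(10 - 1*(-5)) = -1860*(10 + 5) = -1860*15 = -27900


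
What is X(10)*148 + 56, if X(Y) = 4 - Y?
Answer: -832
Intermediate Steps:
X(10)*148 + 56 = (4 - 1*10)*148 + 56 = (4 - 10)*148 + 56 = -6*148 + 56 = -888 + 56 = -832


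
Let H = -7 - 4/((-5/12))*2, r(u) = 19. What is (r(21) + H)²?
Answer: 24336/25 ≈ 973.44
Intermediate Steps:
H = 61/5 (H = -7 - 4/((-5*1/12))*2 = -7 - 4/(-5/12)*2 = -7 - 4*(-12/5)*2 = -7 + (48/5)*2 = -7 + 96/5 = 61/5 ≈ 12.200)
(r(21) + H)² = (19 + 61/5)² = (156/5)² = 24336/25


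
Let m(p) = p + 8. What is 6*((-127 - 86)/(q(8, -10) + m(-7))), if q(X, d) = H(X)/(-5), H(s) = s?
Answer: 2130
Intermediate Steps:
m(p) = 8 + p
q(X, d) = -X/5 (q(X, d) = X/(-5) = X*(-⅕) = -X/5)
6*((-127 - 86)/(q(8, -10) + m(-7))) = 6*((-127 - 86)/(-⅕*8 + (8 - 7))) = 6*(-213/(-8/5 + 1)) = 6*(-213/(-⅗)) = 6*(-213*(-5/3)) = 6*355 = 2130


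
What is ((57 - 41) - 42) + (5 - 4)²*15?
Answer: -11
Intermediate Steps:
((57 - 41) - 42) + (5 - 4)²*15 = (16 - 42) + 1²*15 = -26 + 1*15 = -26 + 15 = -11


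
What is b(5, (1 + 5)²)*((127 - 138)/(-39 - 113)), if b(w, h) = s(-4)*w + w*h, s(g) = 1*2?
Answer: 55/4 ≈ 13.750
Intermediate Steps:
s(g) = 2
b(w, h) = 2*w + h*w (b(w, h) = 2*w + w*h = 2*w + h*w)
b(5, (1 + 5)²)*((127 - 138)/(-39 - 113)) = (5*(2 + (1 + 5)²))*((127 - 138)/(-39 - 113)) = (5*(2 + 6²))*(-11/(-152)) = (5*(2 + 36))*(-11*(-1/152)) = (5*38)*(11/152) = 190*(11/152) = 55/4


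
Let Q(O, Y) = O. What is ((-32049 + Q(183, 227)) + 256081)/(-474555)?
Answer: -44843/94911 ≈ -0.47247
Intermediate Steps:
((-32049 + Q(183, 227)) + 256081)/(-474555) = ((-32049 + 183) + 256081)/(-474555) = (-31866 + 256081)*(-1/474555) = 224215*(-1/474555) = -44843/94911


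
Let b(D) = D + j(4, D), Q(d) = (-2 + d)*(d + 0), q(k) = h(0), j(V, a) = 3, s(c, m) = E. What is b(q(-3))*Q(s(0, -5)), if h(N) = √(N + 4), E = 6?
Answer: 120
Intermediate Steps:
s(c, m) = 6
h(N) = √(4 + N)
q(k) = 2 (q(k) = √(4 + 0) = √4 = 2)
Q(d) = d*(-2 + d) (Q(d) = (-2 + d)*d = d*(-2 + d))
b(D) = 3 + D (b(D) = D + 3 = 3 + D)
b(q(-3))*Q(s(0, -5)) = (3 + 2)*(6*(-2 + 6)) = 5*(6*4) = 5*24 = 120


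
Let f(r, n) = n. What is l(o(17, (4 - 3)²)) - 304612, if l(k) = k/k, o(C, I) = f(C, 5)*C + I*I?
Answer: -304611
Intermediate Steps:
o(C, I) = I² + 5*C (o(C, I) = 5*C + I*I = 5*C + I² = I² + 5*C)
l(k) = 1
l(o(17, (4 - 3)²)) - 304612 = 1 - 304612 = -304611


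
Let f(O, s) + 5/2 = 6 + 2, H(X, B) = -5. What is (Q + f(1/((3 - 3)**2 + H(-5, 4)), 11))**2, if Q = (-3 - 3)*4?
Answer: 1369/4 ≈ 342.25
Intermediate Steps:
f(O, s) = 11/2 (f(O, s) = -5/2 + (6 + 2) = -5/2 + 8 = 11/2)
Q = -24 (Q = -6*4 = -24)
(Q + f(1/((3 - 3)**2 + H(-5, 4)), 11))**2 = (-24 + 11/2)**2 = (-37/2)**2 = 1369/4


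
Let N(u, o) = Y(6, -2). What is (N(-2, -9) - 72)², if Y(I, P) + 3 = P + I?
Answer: 5041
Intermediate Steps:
Y(I, P) = -3 + I + P (Y(I, P) = -3 + (P + I) = -3 + (I + P) = -3 + I + P)
N(u, o) = 1 (N(u, o) = -3 + 6 - 2 = 1)
(N(-2, -9) - 72)² = (1 - 72)² = (-71)² = 5041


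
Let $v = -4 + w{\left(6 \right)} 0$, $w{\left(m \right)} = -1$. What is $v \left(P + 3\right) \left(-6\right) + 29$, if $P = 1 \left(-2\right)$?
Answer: $53$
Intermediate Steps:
$P = -2$
$v = -4$ ($v = -4 - 0 = -4 + 0 = -4$)
$v \left(P + 3\right) \left(-6\right) + 29 = - 4 \left(-2 + 3\right) \left(-6\right) + 29 = - 4 \cdot 1 \left(-6\right) + 29 = \left(-4\right) \left(-6\right) + 29 = 24 + 29 = 53$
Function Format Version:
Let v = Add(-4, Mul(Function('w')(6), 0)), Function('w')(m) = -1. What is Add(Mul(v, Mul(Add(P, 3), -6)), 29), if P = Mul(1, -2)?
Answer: 53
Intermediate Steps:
P = -2
v = -4 (v = Add(-4, Mul(-1, 0)) = Add(-4, 0) = -4)
Add(Mul(v, Mul(Add(P, 3), -6)), 29) = Add(Mul(-4, Mul(Add(-2, 3), -6)), 29) = Add(Mul(-4, Mul(1, -6)), 29) = Add(Mul(-4, -6), 29) = Add(24, 29) = 53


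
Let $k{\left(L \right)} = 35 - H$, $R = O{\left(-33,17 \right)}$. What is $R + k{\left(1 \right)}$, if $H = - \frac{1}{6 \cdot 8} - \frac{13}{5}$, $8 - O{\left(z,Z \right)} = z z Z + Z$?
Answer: $- \frac{4436251}{240} \approx -18484.0$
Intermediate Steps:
$O{\left(z,Z \right)} = 8 - Z - Z z^{2}$ ($O{\left(z,Z \right)} = 8 - \left(z z Z + Z\right) = 8 - \left(z^{2} Z + Z\right) = 8 - \left(Z z^{2} + Z\right) = 8 - \left(Z + Z z^{2}\right) = 8 - Z - Z z^{2}$)
$R = -18522$ ($R = 8 - 17 - 17 \left(-33\right)^{2} = 8 - 17 - 17 \cdot 1089 = 8 - 17 - 18513 = -18522$)
$H = - \frac{629}{240}$ ($H = - \frac{1}{48} - \frac{13}{5} = - \frac{629}{240} \approx -2.6208$)
$k{\left(L \right)} = \frac{9029}{240}$ ($k{\left(L \right)} = 35 - - \frac{629}{240} = 35 + \frac{629}{240} = \frac{9029}{240}$)
$R + k{\left(1 \right)} = -18522 + \frac{9029}{240} = - \frac{4436251}{240}$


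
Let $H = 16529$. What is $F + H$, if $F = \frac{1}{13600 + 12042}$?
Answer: $\frac{423836619}{25642} \approx 16529.0$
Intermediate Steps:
$F = \frac{1}{25642} \approx 3.8998 \cdot 10^{-5}$
$F + H = \frac{1}{25642} + 16529 = \frac{423836619}{25642}$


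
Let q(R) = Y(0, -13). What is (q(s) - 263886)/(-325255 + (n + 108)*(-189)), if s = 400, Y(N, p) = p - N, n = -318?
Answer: 263899/285565 ≈ 0.92413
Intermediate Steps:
q(R) = -13 (q(R) = -13 - 1*0 = -13 + 0 = -13)
(q(s) - 263886)/(-325255 + (n + 108)*(-189)) = (-13 - 263886)/(-325255 + (-318 + 108)*(-189)) = -263899/(-325255 - 210*(-189)) = -263899/(-325255 + 39690) = -263899/(-285565) = -263899*(-1/285565) = 263899/285565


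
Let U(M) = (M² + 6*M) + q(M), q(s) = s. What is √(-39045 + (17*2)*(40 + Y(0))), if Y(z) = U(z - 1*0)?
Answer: I*√37685 ≈ 194.13*I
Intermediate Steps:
U(M) = M² + 7*M (U(M) = (M² + 6*M) + M = M² + 7*M)
Y(z) = z*(7 + z) (Y(z) = (z - 1*0)*(7 + (z - 1*0)) = (z + 0)*(7 + (z + 0)) = z*(7 + z))
√(-39045 + (17*2)*(40 + Y(0))) = √(-39045 + (17*2)*(40 + 0*(7 + 0))) = √(-39045 + 34*(40 + 0*7)) = √(-39045 + 34*(40 + 0)) = √(-39045 + 34*40) = √(-39045 + 1360) = √(-37685) = I*√37685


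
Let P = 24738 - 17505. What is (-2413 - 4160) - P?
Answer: -13806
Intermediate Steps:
P = 7233
(-2413 - 4160) - P = (-2413 - 4160) - 1*7233 = -6573 - 7233 = -13806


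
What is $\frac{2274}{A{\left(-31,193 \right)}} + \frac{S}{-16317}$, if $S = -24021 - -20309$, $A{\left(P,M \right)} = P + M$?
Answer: $\frac{698263}{48951} \approx 14.265$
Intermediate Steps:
$A{\left(P,M \right)} = M + P$
$S = -3712$ ($S = -24021 + 20309 = -3712$)
$\frac{2274}{A{\left(-31,193 \right)}} + \frac{S}{-16317} = \frac{2274}{193 - 31} - \frac{3712}{-16317} = \frac{2274}{162} - - \frac{3712}{16317} = 2274 \cdot \frac{1}{162} + \frac{3712}{16317} = \frac{379}{27} + \frac{3712}{16317} = \frac{698263}{48951}$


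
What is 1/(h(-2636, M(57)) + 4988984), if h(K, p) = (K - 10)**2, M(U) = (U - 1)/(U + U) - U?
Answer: 1/11990300 ≈ 8.3401e-8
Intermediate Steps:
M(U) = -U + (-1 + U)/(2*U) (M(U) = (-1 + U)/((2*U)) - U = (-1 + U)*(1/(2*U)) - U = (-1 + U)/(2*U) - U = -U + (-1 + U)/(2*U))
h(K, p) = (-10 + K)**2
1/(h(-2636, M(57)) + 4988984) = 1/((-10 - 2636)**2 + 4988984) = 1/((-2646)**2 + 4988984) = 1/(7001316 + 4988984) = 1/11990300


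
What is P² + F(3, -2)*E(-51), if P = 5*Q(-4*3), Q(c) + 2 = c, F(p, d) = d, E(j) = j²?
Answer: -302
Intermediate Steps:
Q(c) = -2 + c
P = -70 (P = 5*(-2 - 4*3) = 5*(-2 - 12) = 5*(-14) = -70)
P² + F(3, -2)*E(-51) = (-70)² - 2*(-51)² = 4900 - 2*2601 = 4900 - 5202 = -302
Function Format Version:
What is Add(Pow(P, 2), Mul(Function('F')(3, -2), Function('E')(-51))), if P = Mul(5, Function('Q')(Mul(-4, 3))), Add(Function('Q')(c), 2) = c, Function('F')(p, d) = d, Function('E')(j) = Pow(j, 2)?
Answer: -302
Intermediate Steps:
Function('Q')(c) = Add(-2, c)
P = -70 (P = Mul(5, Add(-2, Mul(-4, 3))) = Mul(5, Add(-2, -12)) = Mul(5, -14) = -70)
Add(Pow(P, 2), Mul(Function('F')(3, -2), Function('E')(-51))) = Add(Pow(-70, 2), Mul(-2, Pow(-51, 2))) = Add(4900, Mul(-2, 2601)) = Add(4900, -5202) = -302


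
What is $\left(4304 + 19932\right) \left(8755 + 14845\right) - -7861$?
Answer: $571977461$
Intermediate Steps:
$\left(4304 + 19932\right) \left(8755 + 14845\right) - -7861 = 24236 \cdot 23600 + 7861 = 571969600 + 7861 = 571977461$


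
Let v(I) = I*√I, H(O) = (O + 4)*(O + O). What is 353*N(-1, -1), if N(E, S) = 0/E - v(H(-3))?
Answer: 2118*I*√6 ≈ 5188.0*I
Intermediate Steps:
H(O) = 2*O*(4 + O) (H(O) = (4 + O)*(2*O) = 2*O*(4 + O))
v(I) = I^(3/2)
N(E, S) = 6*I*√6 (N(E, S) = 0/E - (2*(-3)*(4 - 3))^(3/2) = 0 - (2*(-3)*1)^(3/2) = 0 - (-6)^(3/2) = 0 - (-6)*I*√6 = 0 + 6*I*√6 = 6*I*√6)
353*N(-1, -1) = 353*(6*I*√6) = 2118*I*√6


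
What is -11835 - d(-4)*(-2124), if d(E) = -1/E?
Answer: -11304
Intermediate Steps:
-11835 - d(-4)*(-2124) = -11835 - (-1/(-4))*(-2124) = -11835 - (-1*(-¼))*(-2124) = -11835 - (-2124)/4 = -11835 - 1*(-531) = -11835 + 531 = -11304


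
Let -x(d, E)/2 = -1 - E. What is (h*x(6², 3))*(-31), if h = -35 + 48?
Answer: -3224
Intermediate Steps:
h = 13
x(d, E) = 2 + 2*E (x(d, E) = -2*(-1 - E) = 2 + 2*E)
(h*x(6², 3))*(-31) = (13*(2 + 2*3))*(-31) = (13*(2 + 6))*(-31) = (13*8)*(-31) = 104*(-31) = -3224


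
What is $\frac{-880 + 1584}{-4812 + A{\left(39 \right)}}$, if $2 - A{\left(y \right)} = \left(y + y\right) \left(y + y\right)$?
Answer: $- \frac{352}{5447} \approx -0.064623$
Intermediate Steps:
$A{\left(y \right)} = 2 - 4 y^{2}$ ($A{\left(y \right)} = 2 - \left(y + y\right) \left(y + y\right) = 2 - 2 y 2 y = 2 - 4 y^{2}$)
$\frac{-880 + 1584}{-4812 + A{\left(39 \right)}} = \frac{-880 + 1584}{-4812 + \left(2 - 4 \cdot 39^{2}\right)} = \frac{704}{-4812 + \left(2 - 6084\right)} = \frac{704}{-4812 - 6082} = \frac{704}{-10894} = 704 \left(- \frac{1}{10894}\right) = - \frac{352}{5447}$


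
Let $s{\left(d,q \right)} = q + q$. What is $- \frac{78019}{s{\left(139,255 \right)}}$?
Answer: $- \frac{78019}{510} \approx -152.98$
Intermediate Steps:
$s{\left(d,q \right)} = 2 q$
$- \frac{78019}{s{\left(139,255 \right)}} = - \frac{78019}{2 \cdot 255} = - \frac{78019}{510}$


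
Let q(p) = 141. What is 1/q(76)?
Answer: 1/141 ≈ 0.0070922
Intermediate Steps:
1/q(76) = 1/141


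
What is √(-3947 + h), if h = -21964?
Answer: 3*I*√2879 ≈ 160.97*I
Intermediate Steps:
√(-3947 + h) = √(-3947 - 21964) = √(-25911) = 3*I*√2879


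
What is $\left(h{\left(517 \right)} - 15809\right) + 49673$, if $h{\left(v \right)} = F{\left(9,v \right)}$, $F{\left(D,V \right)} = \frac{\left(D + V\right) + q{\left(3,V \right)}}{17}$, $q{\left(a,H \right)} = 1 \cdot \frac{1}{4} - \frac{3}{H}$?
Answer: $\frac{1191611057}{35156} \approx 33895.0$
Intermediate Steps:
$q{\left(a,H \right)} = \frac{1}{4} - \frac{3}{H}$ ($q{\left(a,H \right)} = 1 \cdot \frac{1}{4} - \frac{3}{H} = \frac{1}{4} - \frac{3}{H}$)
$F{\left(D,V \right)} = \frac{D}{17} + \frac{V}{17} + \frac{-12 + V}{68 V}$ ($F{\left(D,V \right)} = \frac{\left(D + V\right) + \frac{-12 + V}{4 V}}{17} = \left(D + V + \frac{-12 + V}{4 V}\right) \frac{1}{17} = \frac{D}{17} + \frac{V}{17} + \frac{-12 + V}{68 V}$)
$h{\left(v \right)} = \frac{-12 + v + 4 v \left(9 + v\right)}{68 v}$
$\left(h{\left(517 \right)} - 15809\right) + 49673 = \left(\left(\frac{37}{68} - \frac{3}{17 \cdot 517} + \frac{1}{17} \cdot 517\right) - 15809\right) + 49673 = \left(\left(\frac{37}{68} - \frac{3}{8789} + \frac{517}{17}\right) - 15809\right) + 49673 = \left(\frac{1088273}{35156} - 15809\right) + 49673 = - \frac{554692931}{35156} + 49673 = \frac{1191611057}{35156}$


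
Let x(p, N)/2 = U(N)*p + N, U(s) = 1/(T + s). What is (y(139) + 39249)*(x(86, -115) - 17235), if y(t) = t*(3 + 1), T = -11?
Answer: -43800665705/63 ≈ -6.9525e+8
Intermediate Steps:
U(s) = 1/(-11 + s)
y(t) = 4*t (y(t) = t*4 = 4*t)
x(p, N) = 2*N + 2*p/(-11 + N) (x(p, N) = 2*(p/(-11 + N) + N) = 2*(N + p/(-11 + N)) = 2*N + 2*p/(-11 + N))
(y(139) + 39249)*(x(86, -115) - 17235) = (4*139 + 39249)*(2*(86 - 115*(-11 - 115))/(-11 - 115) - 17235) = (556 + 39249)*(2*(86 - 115*(-126))/(-126) - 17235) = 39805*(2*(-1/126)*(86 + 14490) - 17235) = 39805*(2*(-1/126)*14576 - 17235) = 39805*(-14576/63 - 17235) = 39805*(-1100381/63) = -43800665705/63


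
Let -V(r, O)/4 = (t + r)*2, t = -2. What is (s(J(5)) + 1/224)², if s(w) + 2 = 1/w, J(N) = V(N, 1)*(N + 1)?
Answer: 16297369/4064256 ≈ 4.0099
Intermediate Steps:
V(r, O) = 16 - 8*r (V(r, O) = -4*(-2 + r)*2 = -4*(-4 + 2*r) = 16 - 8*r)
J(N) = (1 + N)*(16 - 8*N) (J(N) = (16 - 8*N)*(N + 1) = (16 - 8*N)*(1 + N) = (1 + N)*(16 - 8*N))
s(w) = -2 + 1/w
(s(J(5)) + 1/224)² = ((-2 + 1/(16 - 8*5² + 8*5)) + 1/224)² = ((-2 + 1/(16 - 8*25 + 40)) + 1/224)² = ((-2 + 1/(16 - 200 + 40)) + 1/224)² = ((-2 + 1/(-144)) + 1/224)² = ((-2 - 1/144) + 1/224)² = (-289/144 + 1/224)² = (-4037/2016)² = 16297369/4064256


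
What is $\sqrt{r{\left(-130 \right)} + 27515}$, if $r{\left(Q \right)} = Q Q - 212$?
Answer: $\sqrt{44203} \approx 210.25$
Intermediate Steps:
$r{\left(Q \right)} = -212 + Q^{2}$ ($r{\left(Q \right)} = Q^{2} - 212 = -212 + Q^{2}$)
$\sqrt{r{\left(-130 \right)} + 27515} = \sqrt{\left(-212 + \left(-130\right)^{2}\right) + 27515} = \sqrt{\left(-212 + 16900\right) + 27515} = \sqrt{16688 + 27515} = \sqrt{44203}$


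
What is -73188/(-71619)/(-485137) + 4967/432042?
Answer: 57515642613535/5003770290007242 ≈ 0.011494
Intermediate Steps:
-73188/(-71619)/(-485137) + 4967/432042 = -73188*(-1/71619)*(-1/485137) + 4967*(1/432042) = (24396/23873)*(-1/485137) + 4967/432042 = -24396/11581675601 + 4967/432042 = 57515642613535/5003770290007242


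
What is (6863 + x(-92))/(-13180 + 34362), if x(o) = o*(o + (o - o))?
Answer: 15327/21182 ≈ 0.72359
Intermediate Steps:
x(o) = o**2 (x(o) = o*(o + 0) = o*o = o**2)
(6863 + x(-92))/(-13180 + 34362) = (6863 + (-92)**2)/(-13180 + 34362) = (6863 + 8464)/21182 = 15327*(1/21182) = 15327/21182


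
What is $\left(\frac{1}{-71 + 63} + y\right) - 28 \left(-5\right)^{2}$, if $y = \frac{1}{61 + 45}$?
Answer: $- \frac{296849}{424} \approx -700.12$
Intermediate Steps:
$y = \frac{1}{106} \approx 0.009434$
$\left(\frac{1}{-71 + 63} + y\right) - 28 \left(-5\right)^{2} = \left(\frac{1}{-71 + 63} + \frac{1}{106}\right) - 28 \left(-5\right)^{2} = \left(\frac{1}{-8} + \frac{1}{106}\right) - 700 = \left(- \frac{1}{8} + \frac{1}{106}\right) - 700 = - \frac{49}{424} - 700 = - \frac{296849}{424}$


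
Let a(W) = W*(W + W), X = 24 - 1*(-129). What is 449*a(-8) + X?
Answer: 57625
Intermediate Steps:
X = 153 (X = 24 + 129 = 153)
a(W) = 2*W**2 (a(W) = W*(2*W) = 2*W**2)
449*a(-8) + X = 449*(2*(-8)**2) + 153 = 449*(2*64) + 153 = 449*128 + 153 = 57472 + 153 = 57625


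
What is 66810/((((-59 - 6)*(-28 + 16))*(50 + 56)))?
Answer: 2227/2756 ≈ 0.80805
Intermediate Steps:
66810/((((-59 - 6)*(-28 + 16))*(50 + 56))) = 66810/((-65*(-12)*106)) = 66810/((780*106)) = 66810/82680 = 66810*(1/82680) = 2227/2756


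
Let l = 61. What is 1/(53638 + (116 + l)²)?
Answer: 1/84967 ≈ 1.1769e-5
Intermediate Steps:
1/(53638 + (116 + l)²) = 1/(53638 + (116 + 61)²) = 1/(53638 + 177²) = 1/(53638 + 31329) = 1/84967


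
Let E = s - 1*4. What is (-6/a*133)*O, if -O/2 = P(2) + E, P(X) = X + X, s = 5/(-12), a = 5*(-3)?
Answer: 133/3 ≈ 44.333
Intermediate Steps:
a = -15
s = -5/12 (s = 5*(-1/12) = -5/12 ≈ -0.41667)
P(X) = 2*X
E = -53/12 (E = -5/12 - 1*4 = -5/12 - 4 = -53/12 ≈ -4.4167)
O = 5/6 (O = -2*(2*2 - 53/12) = -2*(4 - 53/12) = -2*(-5/12) = 5/6 ≈ 0.83333)
(-6/a*133)*O = (-6/(-15)*133)*(5/6) = (-6*(-1/15)*133)*(5/6) = ((2/5)*133)*(5/6) = (266/5)*(5/6) = 133/3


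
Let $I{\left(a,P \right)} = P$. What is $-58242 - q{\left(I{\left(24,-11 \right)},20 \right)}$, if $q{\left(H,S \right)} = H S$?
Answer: $-58022$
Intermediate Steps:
$-58242 - q{\left(I{\left(24,-11 \right)},20 \right)} = -58242 - \left(-11\right) 20 = -58242 - -220 = -58242 + 220 = -58022$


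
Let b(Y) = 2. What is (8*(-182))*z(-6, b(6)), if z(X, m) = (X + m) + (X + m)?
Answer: 11648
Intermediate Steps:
z(X, m) = 2*X + 2*m
(8*(-182))*z(-6, b(6)) = (8*(-182))*(2*(-6) + 2*2) = -1456*(-12 + 4) = -1456*(-8) = 11648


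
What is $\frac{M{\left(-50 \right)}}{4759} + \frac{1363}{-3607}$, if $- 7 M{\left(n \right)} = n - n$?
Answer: $- \frac{1363}{3607} \approx -0.37788$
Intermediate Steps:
$M{\left(n \right)} = 0$ ($M{\left(n \right)} = - \frac{n - n}{7} = \left(- \frac{1}{7}\right) 0 = 0$)
$\frac{M{\left(-50 \right)}}{4759} + \frac{1363}{-3607} = \frac{0}{4759} + \frac{1363}{-3607} = 0 \cdot \frac{1}{4759} + 1363 \left(- \frac{1}{3607}\right) = 0 - \frac{1363}{3607} = - \frac{1363}{3607}$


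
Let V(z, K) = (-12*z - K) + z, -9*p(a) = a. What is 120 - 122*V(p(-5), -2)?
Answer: 5594/9 ≈ 621.56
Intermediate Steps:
p(a) = -a/9
V(z, K) = -K - 11*z (V(z, K) = (-K - 12*z) + z = -K - 11*z)
120 - 122*V(p(-5), -2) = 120 - 122*(-1*(-2) - (-11)*(-5)/9) = 120 - 122*(2 - 11*5/9) = 120 - 122*(2 - 55/9) = 120 - 122*(-37/9) = 120 + 4514/9 = 5594/9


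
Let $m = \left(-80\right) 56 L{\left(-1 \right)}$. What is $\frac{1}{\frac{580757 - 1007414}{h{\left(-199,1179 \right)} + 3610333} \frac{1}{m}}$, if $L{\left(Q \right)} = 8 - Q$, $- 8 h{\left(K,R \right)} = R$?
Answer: $\frac{6931556400}{20317} \approx 3.4117 \cdot 10^{5}$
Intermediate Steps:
$h{\left(K,R \right)} = - \frac{R}{8}$
$m = -40320$ ($m = \left(-80\right) 56 \left(8 - -1\right) = - 4480 \left(8 + 1\right) = \left(-4480\right) 9 = -40320$)
$\frac{1}{\frac{580757 - 1007414}{h{\left(-199,1179 \right)} + 3610333} \frac{1}{m}} = \frac{1}{\frac{580757 - 1007414}{\left(- \frac{1}{8}\right) 1179 + 3610333} \frac{1}{-40320}} = \frac{1}{- \frac{426657}{- \frac{1179}{8} + 3610333} \left(- \frac{1}{40320}\right)} = \frac{1}{- \frac{426657}{\frac{28881485}{8}} \left(- \frac{1}{40320}\right)} = \frac{1}{\left(-426657\right) \frac{8}{28881485} \left(- \frac{1}{40320}\right)} = \frac{1}{\left(- \frac{3413256}{28881485}\right) \left(- \frac{1}{40320}\right)} = \frac{1}{\frac{20317}{6931556400}} = \frac{6931556400}{20317}$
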